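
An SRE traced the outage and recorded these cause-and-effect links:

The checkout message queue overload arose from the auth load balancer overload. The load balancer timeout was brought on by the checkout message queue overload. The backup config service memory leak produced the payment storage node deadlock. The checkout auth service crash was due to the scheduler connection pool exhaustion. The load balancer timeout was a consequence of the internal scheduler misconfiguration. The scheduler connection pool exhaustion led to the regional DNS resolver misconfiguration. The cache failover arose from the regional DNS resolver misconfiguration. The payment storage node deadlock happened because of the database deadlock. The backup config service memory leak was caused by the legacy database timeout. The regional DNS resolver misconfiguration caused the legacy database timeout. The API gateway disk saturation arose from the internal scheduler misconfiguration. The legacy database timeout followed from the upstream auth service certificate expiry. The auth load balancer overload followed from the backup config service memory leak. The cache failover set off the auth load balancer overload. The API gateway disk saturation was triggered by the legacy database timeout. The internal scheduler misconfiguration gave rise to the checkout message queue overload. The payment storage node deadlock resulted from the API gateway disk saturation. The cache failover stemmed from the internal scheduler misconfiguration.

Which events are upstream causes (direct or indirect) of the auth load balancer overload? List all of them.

Immediate causes of the auth load balancer overload: the backup config service memory leak, the cache failover.
Further upstream: the upstream auth service certificate expiry, the scheduler connection pool exhaustion, the regional DNS resolver misconfiguration, the legacy database timeout, the internal scheduler misconfiguration.

the backup config service memory leak, the cache failover, the internal scheduler misconfiguration, the legacy database timeout, the regional DNS resolver misconfiguration, the scheduler connection pool exhaustion, the upstream auth service certificate expiry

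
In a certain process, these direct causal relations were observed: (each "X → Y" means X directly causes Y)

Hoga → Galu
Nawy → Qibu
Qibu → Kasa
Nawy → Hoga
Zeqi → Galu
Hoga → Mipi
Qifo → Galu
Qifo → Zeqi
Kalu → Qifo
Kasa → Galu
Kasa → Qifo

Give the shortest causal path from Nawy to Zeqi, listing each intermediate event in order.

Nawy → Qibu
Qibu → Kasa
Kasa → Qifo
Qifo → Zeqi
Length: 4 steps.

Nawy → Qibu → Kasa → Qifo → Zeqi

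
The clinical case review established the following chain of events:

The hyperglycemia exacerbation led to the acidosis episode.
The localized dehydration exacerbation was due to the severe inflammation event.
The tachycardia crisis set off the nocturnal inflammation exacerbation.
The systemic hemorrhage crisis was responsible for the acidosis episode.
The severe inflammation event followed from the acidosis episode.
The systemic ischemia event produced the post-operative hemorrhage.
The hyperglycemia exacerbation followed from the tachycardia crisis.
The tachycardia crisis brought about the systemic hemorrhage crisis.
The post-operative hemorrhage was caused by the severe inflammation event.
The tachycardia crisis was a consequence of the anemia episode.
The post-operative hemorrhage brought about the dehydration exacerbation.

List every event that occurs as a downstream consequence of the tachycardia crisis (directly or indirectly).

the acidosis episode, the dehydration exacerbation, the hyperglycemia exacerbation, the localized dehydration exacerbation, the nocturnal inflammation exacerbation, the post-operative hemorrhage, the severe inflammation event, the systemic hemorrhage crisis

Direct effects: the nocturnal inflammation exacerbation, the hyperglycemia exacerbation, the systemic hemorrhage crisis.
2 steps out: the acidosis episode.
3 steps out: the severe inflammation event.
4 steps out: the localized dehydration exacerbation, the post-operative hemorrhage.
5 steps out: the dehydration exacerbation.
Not reachable from it: the anemia episode, the systemic ischemia event.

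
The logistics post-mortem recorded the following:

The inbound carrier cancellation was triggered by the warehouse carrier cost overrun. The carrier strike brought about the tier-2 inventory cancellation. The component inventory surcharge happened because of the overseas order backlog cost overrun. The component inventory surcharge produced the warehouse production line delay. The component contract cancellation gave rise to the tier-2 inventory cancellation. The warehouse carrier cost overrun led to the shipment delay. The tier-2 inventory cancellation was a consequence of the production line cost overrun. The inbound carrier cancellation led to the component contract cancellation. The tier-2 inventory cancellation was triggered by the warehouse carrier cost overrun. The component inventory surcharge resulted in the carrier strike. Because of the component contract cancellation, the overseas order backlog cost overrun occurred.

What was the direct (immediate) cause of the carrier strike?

the component inventory surcharge

Upstream contributors include the warehouse carrier cost overrun, the inbound carrier cancellation, the component contract cancellation, the overseas order backlog cost overrun, but only the component inventory surcharge feeds directly into the carrier strike.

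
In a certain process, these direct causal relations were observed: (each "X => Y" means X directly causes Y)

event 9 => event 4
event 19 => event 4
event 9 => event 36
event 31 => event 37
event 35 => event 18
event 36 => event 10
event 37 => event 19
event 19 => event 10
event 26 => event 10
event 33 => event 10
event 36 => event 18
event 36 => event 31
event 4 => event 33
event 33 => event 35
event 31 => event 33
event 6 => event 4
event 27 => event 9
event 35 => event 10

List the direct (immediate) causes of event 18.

Upstream contributors include event 27, event 6, event 9, event 31, event 37, event 19, event 4, event 33, but only event 35, event 36 feed directly into event 18.

event 35, event 36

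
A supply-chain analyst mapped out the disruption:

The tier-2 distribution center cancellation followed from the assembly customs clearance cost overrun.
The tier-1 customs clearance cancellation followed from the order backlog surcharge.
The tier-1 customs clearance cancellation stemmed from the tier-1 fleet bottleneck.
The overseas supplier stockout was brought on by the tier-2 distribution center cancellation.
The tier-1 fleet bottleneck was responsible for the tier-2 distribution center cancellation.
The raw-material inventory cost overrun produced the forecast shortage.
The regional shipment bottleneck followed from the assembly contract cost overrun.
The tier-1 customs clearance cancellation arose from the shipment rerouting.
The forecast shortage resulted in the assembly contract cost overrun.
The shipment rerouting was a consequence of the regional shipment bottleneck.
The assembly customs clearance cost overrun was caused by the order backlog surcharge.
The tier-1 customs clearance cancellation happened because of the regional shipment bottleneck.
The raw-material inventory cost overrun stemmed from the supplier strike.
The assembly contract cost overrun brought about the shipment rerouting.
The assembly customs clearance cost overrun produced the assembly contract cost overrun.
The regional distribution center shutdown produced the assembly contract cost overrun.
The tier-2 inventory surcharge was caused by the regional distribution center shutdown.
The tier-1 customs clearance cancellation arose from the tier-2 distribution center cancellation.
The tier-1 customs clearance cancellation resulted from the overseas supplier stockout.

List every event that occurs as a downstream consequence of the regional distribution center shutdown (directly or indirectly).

the assembly contract cost overrun, the regional shipment bottleneck, the shipment rerouting, the tier-1 customs clearance cancellation, the tier-2 inventory surcharge

Direct effects: the tier-2 inventory surcharge, the assembly contract cost overrun.
2 steps out: the regional shipment bottleneck, the shipment rerouting.
3 steps out: the tier-1 customs clearance cancellation.
Not reachable from it: the supplier strike, the order backlog surcharge, the raw-material inventory cost overrun, the forecast shortage, the assembly customs clearance cost overrun, the tier-1 fleet bottleneck, the tier-2 distribution center cancellation, the overseas supplier stockout.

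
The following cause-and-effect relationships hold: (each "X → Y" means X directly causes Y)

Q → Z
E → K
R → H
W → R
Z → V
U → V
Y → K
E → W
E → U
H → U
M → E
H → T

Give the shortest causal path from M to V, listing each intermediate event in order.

M → E → U → V

M → E
E → U
U → V
Length: 3 steps.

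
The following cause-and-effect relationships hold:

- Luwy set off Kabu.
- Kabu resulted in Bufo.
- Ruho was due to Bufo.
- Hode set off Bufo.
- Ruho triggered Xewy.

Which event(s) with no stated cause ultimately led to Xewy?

Hode, Luwy

Tracing upstream from Xewy: Xewy ← Ruho ← Bufo ← Kabu ← Luwy.
A separate upstream branch: Xewy ← Ruho ← Bufo ← Hode.
Each of those chain origins has no stated cause.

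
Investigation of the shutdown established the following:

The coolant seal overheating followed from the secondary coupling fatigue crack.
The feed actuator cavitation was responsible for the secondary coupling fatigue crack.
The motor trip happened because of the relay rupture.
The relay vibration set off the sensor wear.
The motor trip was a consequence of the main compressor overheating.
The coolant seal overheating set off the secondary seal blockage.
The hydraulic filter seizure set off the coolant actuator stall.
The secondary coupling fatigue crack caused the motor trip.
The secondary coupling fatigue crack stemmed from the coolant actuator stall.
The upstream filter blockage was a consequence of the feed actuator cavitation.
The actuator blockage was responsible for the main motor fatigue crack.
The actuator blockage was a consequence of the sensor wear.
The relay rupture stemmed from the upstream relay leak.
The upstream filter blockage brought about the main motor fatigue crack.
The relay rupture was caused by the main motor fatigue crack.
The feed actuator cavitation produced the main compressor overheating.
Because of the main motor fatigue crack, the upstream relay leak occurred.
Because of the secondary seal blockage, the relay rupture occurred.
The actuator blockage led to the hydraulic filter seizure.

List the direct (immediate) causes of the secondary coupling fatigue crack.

Upstream contributors include the relay vibration, the sensor wear, the actuator blockage, the hydraulic filter seizure, but only the coolant actuator stall, the feed actuator cavitation feed directly into the secondary coupling fatigue crack.

the coolant actuator stall, the feed actuator cavitation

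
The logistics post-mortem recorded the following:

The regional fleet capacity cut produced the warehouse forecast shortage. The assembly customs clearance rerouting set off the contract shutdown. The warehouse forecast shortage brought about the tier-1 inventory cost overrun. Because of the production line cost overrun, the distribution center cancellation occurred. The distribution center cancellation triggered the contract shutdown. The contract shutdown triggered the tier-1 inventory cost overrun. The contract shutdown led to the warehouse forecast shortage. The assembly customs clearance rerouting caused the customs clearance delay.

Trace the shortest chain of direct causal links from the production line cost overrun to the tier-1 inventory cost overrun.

the production line cost overrun → the distribution center cancellation → the contract shutdown → the tier-1 inventory cost overrun

the production line cost overrun → the distribution center cancellation
the distribution center cancellation → the contract shutdown
the contract shutdown → the tier-1 inventory cost overrun
Length: 3 steps.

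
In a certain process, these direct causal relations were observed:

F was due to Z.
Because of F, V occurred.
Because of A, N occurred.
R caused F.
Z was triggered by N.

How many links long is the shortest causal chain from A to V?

Shortest chain: A → N → Z → F → V.

4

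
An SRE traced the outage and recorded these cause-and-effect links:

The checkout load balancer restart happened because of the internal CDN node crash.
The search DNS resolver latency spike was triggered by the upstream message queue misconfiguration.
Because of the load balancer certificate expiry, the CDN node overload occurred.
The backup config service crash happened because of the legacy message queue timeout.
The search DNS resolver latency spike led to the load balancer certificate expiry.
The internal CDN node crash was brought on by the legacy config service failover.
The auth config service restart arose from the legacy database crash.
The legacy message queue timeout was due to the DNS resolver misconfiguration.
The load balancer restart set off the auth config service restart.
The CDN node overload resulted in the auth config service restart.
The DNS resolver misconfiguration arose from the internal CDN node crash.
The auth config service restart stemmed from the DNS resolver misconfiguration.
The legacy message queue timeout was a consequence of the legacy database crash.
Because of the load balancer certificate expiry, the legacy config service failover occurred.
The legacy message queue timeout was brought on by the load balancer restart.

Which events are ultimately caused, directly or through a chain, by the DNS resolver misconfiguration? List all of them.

the auth config service restart, the backup config service crash, the legacy message queue timeout

Direct effects: the legacy message queue timeout, the auth config service restart.
2 steps out: the backup config service crash.
Not reachable from it: the upstream message queue misconfiguration, the search DNS resolver latency spike, the load balancer certificate expiry, the legacy config service failover, the CDN node overload, the internal CDN node crash, the load balancer restart, the checkout load balancer restart, the legacy database crash.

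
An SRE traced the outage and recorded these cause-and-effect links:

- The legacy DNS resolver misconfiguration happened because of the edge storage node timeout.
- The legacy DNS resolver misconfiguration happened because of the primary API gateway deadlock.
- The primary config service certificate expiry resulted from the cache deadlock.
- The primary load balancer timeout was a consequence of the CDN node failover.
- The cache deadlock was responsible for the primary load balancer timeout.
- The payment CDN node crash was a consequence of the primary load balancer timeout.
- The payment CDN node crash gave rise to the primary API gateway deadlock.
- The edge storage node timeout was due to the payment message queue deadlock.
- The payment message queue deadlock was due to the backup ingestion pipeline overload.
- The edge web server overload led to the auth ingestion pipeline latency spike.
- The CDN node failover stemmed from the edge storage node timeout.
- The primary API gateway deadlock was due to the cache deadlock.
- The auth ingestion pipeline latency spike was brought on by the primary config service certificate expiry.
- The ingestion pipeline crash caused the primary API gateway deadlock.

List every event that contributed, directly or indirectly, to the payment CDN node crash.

Immediate cause of the payment CDN node crash: the primary load balancer timeout.
Further upstream: the cache deadlock, the backup ingestion pipeline overload, the payment message queue deadlock, the edge storage node timeout, the CDN node failover.

the CDN node failover, the backup ingestion pipeline overload, the cache deadlock, the edge storage node timeout, the payment message queue deadlock, the primary load balancer timeout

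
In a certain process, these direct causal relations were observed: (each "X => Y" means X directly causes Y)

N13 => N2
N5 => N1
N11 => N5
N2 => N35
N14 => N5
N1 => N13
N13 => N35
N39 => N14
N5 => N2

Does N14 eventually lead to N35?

There is a causal chain: N14 → N5 → N2 → N35.

Yes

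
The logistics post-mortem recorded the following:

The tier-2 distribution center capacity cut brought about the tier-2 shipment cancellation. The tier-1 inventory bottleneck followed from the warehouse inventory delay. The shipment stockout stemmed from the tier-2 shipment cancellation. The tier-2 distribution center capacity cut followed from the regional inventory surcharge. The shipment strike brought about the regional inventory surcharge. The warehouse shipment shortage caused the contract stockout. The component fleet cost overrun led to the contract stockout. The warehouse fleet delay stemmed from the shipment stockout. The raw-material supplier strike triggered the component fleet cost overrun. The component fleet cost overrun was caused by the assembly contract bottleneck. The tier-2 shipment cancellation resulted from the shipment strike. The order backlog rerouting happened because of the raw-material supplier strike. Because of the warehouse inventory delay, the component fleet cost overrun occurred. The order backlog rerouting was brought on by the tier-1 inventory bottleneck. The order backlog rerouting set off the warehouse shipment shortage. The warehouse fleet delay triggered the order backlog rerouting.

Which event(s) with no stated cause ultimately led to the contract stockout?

Tracing upstream from the contract stockout: the contract stockout ← the warehouse shipment shortage ← the order backlog rerouting ← the warehouse fleet delay ← the shipment stockout ← the tier-2 shipment cancellation ← the shipment strike.
A separate upstream branch: the contract stockout ← the component fleet cost overrun ← the warehouse inventory delay.
A separate upstream branch: the contract stockout ← the component fleet cost overrun ← the assembly contract bottleneck.
A separate upstream branch: the contract stockout ← the component fleet cost overrun ← the raw-material supplier strike.
Each of those chain origins has no stated cause.

the assembly contract bottleneck, the raw-material supplier strike, the shipment strike, the warehouse inventory delay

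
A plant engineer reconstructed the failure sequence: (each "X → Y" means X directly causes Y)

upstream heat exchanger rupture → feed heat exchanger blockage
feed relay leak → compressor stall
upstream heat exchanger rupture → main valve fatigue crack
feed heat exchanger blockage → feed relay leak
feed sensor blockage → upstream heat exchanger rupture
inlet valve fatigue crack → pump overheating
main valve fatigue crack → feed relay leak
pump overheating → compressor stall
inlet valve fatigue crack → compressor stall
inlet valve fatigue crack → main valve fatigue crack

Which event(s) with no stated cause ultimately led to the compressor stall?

Tracing upstream from the compressor stall: the compressor stall ← the feed relay leak ← the feed heat exchanger blockage ← the upstream heat exchanger rupture ← the feed sensor blockage.
A separate upstream branch: the compressor stall ← the inlet valve fatigue crack.
Each of those chain origins has no stated cause.

the feed sensor blockage, the inlet valve fatigue crack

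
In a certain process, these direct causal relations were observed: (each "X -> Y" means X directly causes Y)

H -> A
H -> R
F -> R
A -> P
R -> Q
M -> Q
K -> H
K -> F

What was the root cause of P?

K

Tracing upstream from P: P ← A ← H ← K.
K has no stated cause, so it is the root.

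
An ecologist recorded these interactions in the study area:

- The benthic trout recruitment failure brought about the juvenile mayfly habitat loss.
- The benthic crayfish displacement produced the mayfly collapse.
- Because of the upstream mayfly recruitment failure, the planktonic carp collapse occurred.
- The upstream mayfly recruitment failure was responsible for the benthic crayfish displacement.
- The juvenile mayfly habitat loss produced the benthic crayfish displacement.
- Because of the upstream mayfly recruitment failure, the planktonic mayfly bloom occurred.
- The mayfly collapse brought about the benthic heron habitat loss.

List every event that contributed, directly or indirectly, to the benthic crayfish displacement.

Immediate causes of the benthic crayfish displacement: the upstream mayfly recruitment failure, the juvenile mayfly habitat loss.
Further upstream: the benthic trout recruitment failure.

the benthic trout recruitment failure, the juvenile mayfly habitat loss, the upstream mayfly recruitment failure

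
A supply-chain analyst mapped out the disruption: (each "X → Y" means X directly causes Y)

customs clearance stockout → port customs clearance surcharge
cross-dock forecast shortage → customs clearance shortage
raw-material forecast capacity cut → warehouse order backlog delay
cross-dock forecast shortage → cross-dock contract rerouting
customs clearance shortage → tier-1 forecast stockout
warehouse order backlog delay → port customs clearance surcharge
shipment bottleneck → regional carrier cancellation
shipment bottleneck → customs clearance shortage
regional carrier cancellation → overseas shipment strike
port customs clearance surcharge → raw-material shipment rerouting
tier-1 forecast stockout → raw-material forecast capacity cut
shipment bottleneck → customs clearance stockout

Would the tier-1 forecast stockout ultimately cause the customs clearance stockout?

No

The tier-1 forecast stockout leads to the raw-material forecast capacity cut, the warehouse order backlog delay, the port customs clearance surcharge, the raw-material shipment rerouting; the customs clearance stockout is not among them.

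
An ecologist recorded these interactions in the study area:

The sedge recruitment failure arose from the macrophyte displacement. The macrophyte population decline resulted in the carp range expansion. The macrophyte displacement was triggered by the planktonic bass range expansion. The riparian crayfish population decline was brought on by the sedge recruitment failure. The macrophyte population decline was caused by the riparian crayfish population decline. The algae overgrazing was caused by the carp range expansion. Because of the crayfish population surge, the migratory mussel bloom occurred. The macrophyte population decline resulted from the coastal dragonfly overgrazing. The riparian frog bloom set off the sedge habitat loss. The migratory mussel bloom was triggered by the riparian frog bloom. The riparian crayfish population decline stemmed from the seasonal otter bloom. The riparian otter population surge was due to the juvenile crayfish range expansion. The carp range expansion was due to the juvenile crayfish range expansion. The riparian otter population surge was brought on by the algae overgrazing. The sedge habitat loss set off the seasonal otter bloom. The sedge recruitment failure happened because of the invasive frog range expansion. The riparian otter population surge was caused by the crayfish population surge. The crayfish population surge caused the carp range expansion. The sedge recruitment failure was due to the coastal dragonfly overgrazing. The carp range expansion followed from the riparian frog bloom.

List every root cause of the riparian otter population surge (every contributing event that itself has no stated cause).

the coastal dragonfly overgrazing, the crayfish population surge, the invasive frog range expansion, the juvenile crayfish range expansion, the planktonic bass range expansion, the riparian frog bloom

Tracing upstream from the riparian otter population surge: the riparian otter population surge ← the algae overgrazing ← the carp range expansion ← the riparian frog bloom.
A separate upstream branch: the riparian otter population surge ← the algae overgrazing ← the carp range expansion ← the macrophyte population decline ← the riparian crayfish population decline ← the sedge recruitment failure ← the macrophyte displacement ← the planktonic bass range expansion.
A separate upstream branch: the riparian otter population surge ← the algae overgrazing ← the carp range expansion ← the macrophyte population decline ← the coastal dragonfly overgrazing.
A separate upstream branch: the riparian otter population surge ← the algae overgrazing ← the carp range expansion ← the macrophyte population decline ← the riparian crayfish population decline ← the sedge recruitment failure ← the invasive frog range expansion.
A separate upstream branch: the riparian otter population surge ← the crayfish population surge.
A separate upstream branch: the riparian otter population surge ← the juvenile crayfish range expansion.
Each of those chain origins has no stated cause.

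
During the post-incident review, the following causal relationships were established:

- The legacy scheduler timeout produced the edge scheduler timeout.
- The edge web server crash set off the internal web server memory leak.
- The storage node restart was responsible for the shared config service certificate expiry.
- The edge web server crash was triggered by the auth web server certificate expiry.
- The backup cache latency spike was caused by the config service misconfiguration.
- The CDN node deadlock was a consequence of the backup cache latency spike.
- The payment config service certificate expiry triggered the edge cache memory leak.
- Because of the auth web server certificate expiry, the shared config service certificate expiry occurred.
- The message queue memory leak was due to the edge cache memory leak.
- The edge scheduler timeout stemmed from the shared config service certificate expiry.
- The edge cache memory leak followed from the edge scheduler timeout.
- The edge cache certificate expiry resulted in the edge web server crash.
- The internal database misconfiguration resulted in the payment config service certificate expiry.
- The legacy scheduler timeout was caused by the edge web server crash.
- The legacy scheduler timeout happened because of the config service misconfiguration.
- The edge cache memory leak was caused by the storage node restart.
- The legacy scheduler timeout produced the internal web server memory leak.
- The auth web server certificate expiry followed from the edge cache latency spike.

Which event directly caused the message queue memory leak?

Upstream contributors include the config service misconfiguration, the edge cache certificate expiry, the edge cache latency spike, the auth web server certificate expiry, the edge web server crash, the internal database misconfiguration, the legacy scheduler timeout, the storage node restart, the shared config service certificate expiry, the payment config service certificate expiry, the edge scheduler timeout, but only the edge cache memory leak feeds directly into the message queue memory leak.

the edge cache memory leak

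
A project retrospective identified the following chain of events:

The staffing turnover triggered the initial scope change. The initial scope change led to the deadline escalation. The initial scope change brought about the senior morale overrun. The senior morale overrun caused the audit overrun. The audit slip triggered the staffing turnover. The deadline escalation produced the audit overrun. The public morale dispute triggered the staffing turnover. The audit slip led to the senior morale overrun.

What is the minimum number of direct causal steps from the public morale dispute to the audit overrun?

4

Shortest chain: the public morale dispute → the staffing turnover → the initial scope change → the deadline escalation → the audit overrun.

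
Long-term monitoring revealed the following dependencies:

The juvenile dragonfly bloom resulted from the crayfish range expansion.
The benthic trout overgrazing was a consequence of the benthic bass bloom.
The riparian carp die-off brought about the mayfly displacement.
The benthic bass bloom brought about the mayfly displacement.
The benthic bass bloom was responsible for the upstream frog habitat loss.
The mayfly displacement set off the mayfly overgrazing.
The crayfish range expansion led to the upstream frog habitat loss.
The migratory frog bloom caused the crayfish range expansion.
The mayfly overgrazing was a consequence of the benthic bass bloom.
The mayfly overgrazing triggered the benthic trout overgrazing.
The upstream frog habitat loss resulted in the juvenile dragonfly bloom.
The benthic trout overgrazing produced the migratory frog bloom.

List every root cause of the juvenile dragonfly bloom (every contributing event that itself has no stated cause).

the benthic bass bloom, the riparian carp die-off

Tracing upstream from the juvenile dragonfly bloom: the juvenile dragonfly bloom ← the upstream frog habitat loss ← the benthic bass bloom.
A separate upstream branch: the juvenile dragonfly bloom ← the crayfish range expansion ← the migratory frog bloom ← the benthic trout overgrazing ← the mayfly overgrazing ← the mayfly displacement ← the riparian carp die-off.
Each of those chain origins has no stated cause.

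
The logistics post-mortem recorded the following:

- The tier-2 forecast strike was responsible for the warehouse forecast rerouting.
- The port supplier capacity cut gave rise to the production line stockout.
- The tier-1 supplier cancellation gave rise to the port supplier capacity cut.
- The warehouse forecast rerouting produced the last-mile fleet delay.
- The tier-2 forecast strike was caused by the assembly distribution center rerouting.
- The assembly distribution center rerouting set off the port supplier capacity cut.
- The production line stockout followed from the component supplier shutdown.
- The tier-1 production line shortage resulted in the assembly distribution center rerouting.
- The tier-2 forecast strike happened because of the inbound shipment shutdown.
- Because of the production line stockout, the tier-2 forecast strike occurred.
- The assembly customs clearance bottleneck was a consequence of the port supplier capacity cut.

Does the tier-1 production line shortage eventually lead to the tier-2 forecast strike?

Yes

There is a causal chain: the tier-1 production line shortage → the assembly distribution center rerouting → the tier-2 forecast strike.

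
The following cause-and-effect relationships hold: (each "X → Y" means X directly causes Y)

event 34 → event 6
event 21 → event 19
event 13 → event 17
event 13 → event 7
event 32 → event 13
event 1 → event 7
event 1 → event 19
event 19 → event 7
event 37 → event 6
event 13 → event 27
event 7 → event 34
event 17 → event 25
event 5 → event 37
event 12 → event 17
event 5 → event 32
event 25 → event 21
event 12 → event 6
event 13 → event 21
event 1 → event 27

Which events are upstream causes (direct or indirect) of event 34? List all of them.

event 1, event 12, event 13, event 17, event 19, event 21, event 25, event 32, event 5, event 7

Immediate cause of event 34: event 7.
Further upstream: event 5, event 32, event 13, event 12, event 17, event 25, event 21, event 1, event 19.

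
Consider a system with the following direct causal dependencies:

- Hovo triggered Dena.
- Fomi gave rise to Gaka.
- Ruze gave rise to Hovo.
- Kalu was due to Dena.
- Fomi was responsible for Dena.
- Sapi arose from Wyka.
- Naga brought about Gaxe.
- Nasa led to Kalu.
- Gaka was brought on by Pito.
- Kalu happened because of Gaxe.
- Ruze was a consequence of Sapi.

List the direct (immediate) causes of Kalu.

Dena, Gaxe, Nasa

Upstream contributors include Fomi, Wyka, Naga, Sapi, Ruze, Hovo, but only Dena, Gaxe, Nasa feed directly into Kalu.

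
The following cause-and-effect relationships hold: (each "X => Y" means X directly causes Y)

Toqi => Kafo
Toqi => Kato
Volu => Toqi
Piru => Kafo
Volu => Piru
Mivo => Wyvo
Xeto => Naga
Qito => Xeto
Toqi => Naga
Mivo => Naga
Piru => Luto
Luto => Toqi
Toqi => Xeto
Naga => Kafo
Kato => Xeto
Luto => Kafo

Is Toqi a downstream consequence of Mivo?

Mivo leads to Wyvo, Naga, Kafo; Toqi is not among them.

No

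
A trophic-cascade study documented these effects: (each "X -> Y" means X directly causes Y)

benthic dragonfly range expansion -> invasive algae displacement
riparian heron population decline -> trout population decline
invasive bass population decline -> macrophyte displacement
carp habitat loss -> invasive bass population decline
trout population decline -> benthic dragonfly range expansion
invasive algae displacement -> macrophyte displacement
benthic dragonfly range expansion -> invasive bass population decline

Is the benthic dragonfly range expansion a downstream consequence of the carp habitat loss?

The carp habitat loss leads to the invasive bass population decline, the macrophyte displacement; the benthic dragonfly range expansion is not among them.

No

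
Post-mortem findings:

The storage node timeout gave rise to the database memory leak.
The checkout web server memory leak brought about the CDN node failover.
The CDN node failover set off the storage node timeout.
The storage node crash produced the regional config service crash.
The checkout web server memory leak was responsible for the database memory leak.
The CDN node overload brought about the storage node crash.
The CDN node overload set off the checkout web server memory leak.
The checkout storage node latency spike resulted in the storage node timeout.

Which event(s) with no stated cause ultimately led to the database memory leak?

the CDN node overload, the checkout storage node latency spike

Tracing upstream from the database memory leak: the database memory leak ← the checkout web server memory leak ← the CDN node overload.
A separate upstream branch: the database memory leak ← the storage node timeout ← the checkout storage node latency spike.
Each of those chain origins has no stated cause.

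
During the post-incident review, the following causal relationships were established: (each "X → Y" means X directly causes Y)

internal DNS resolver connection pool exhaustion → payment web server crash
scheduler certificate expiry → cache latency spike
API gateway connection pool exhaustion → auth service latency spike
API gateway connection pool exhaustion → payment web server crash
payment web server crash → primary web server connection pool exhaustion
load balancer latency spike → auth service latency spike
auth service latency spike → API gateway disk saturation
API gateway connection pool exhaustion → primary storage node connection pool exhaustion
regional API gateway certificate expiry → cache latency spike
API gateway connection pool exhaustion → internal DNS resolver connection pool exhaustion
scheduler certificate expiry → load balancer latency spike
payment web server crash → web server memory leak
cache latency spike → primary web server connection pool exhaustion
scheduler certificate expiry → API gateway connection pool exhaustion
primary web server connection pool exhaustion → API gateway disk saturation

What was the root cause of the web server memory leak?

Tracing upstream from the web server memory leak: the web server memory leak ← the payment web server crash ← the API gateway connection pool exhaustion ← the scheduler certificate expiry.
The scheduler certificate expiry has no stated cause, so it is the root.

the scheduler certificate expiry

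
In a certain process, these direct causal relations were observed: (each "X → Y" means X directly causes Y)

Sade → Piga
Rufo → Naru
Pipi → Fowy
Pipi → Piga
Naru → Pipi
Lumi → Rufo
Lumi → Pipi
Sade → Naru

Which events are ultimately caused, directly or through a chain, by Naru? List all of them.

Fowy, Piga, Pipi

Direct effects: Pipi.
2 steps out: Piga, Fowy.
Not reachable from it: Lumi, Rufo, Sade.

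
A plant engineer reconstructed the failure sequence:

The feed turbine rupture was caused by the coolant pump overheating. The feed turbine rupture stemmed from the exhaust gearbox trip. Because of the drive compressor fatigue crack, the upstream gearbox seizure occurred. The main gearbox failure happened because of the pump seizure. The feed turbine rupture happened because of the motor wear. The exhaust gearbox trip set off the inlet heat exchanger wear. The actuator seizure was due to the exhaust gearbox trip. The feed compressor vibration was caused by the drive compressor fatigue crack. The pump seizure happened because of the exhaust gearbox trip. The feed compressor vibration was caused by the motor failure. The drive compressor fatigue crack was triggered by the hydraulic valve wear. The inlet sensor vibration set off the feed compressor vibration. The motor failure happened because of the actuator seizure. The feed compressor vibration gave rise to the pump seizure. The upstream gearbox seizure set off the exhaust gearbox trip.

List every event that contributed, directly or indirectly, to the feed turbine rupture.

Immediate causes of the feed turbine rupture: the exhaust gearbox trip, the coolant pump overheating, the motor wear.
Further upstream: the hydraulic valve wear, the drive compressor fatigue crack, the upstream gearbox seizure.

the coolant pump overheating, the drive compressor fatigue crack, the exhaust gearbox trip, the hydraulic valve wear, the motor wear, the upstream gearbox seizure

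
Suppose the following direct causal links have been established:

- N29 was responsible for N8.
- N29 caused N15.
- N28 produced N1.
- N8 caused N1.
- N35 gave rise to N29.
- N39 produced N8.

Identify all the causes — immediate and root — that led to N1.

Immediate causes of N1: N28, N8.
Further upstream: N35, N29, N39.

N28, N29, N35, N39, N8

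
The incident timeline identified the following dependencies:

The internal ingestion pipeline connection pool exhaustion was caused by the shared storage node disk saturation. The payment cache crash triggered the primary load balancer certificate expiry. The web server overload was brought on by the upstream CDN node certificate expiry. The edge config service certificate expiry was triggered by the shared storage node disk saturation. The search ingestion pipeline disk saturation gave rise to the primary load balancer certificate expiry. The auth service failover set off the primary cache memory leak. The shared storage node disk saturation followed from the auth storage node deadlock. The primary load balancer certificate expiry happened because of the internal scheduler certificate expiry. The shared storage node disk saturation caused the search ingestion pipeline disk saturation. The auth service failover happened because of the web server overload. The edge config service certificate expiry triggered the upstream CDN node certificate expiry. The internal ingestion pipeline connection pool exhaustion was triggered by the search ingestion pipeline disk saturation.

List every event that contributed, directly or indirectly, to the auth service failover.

the auth storage node deadlock, the edge config service certificate expiry, the shared storage node disk saturation, the upstream CDN node certificate expiry, the web server overload

Immediate cause of the auth service failover: the web server overload.
Further upstream: the auth storage node deadlock, the shared storage node disk saturation, the edge config service certificate expiry, the upstream CDN node certificate expiry.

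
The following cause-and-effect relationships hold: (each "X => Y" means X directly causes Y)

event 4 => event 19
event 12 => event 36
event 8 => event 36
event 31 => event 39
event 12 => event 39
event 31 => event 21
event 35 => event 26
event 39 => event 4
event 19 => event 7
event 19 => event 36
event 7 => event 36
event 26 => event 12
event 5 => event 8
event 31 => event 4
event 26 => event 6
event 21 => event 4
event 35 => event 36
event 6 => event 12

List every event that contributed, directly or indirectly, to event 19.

Immediate cause of event 19: event 4.
Further upstream: event 31, event 21, event 35, event 26, event 6, event 12, event 39.

event 12, event 21, event 26, event 31, event 35, event 39, event 4, event 6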